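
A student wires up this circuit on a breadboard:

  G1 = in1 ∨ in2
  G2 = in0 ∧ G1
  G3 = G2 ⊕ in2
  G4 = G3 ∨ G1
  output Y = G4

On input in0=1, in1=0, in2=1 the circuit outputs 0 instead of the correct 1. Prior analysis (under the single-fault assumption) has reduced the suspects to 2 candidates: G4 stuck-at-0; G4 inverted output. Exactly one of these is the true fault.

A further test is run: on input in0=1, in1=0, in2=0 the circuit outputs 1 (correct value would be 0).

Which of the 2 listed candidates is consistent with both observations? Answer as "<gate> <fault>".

Evaluate each candidate on input in0=1, in1=0, in2=0:
  G4 stuck-at-0: G1=0, G2=0, G3=0, G4=0 [stuck-at-0] → 0 — eliminated
  G4 inverted output: G1=0, G2=0, G3=0, G4=1 [inverted output] → 1 — matches
Only G4 inverted output reproduces the observed 1.

G4 inverted output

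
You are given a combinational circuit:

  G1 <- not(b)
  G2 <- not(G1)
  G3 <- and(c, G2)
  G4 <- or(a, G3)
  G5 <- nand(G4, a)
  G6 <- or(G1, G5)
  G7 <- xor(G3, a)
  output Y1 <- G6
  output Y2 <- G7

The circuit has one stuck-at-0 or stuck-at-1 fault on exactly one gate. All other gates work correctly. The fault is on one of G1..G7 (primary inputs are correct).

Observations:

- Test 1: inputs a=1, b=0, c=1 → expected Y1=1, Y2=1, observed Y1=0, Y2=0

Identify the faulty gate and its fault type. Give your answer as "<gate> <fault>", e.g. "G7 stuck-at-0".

Fault-free values for test 1 (a=1, b=0, c=1): G1=1, G2=0, G3=0, G4=1, G5=0, G6=1, G7=1, giving Y1=1, Y2=1. Observed Y1=0, Y2=0.
Test 1: faults giving observed Y1=0, Y2=0 are {G1 stuck-at-0}.
Only G1 stuck-at-0 is consistent with every test.

G1 stuck-at-0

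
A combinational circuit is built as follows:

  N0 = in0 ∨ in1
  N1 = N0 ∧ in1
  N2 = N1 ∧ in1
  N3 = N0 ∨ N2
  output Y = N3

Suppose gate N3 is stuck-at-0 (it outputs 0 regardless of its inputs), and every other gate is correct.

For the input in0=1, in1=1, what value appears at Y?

Propagate with N3 forced: N0=1, N1=1, N2=1, N3=0 [stuck-at-0].
So Y = 0. (Without the fault it would be 1.)

0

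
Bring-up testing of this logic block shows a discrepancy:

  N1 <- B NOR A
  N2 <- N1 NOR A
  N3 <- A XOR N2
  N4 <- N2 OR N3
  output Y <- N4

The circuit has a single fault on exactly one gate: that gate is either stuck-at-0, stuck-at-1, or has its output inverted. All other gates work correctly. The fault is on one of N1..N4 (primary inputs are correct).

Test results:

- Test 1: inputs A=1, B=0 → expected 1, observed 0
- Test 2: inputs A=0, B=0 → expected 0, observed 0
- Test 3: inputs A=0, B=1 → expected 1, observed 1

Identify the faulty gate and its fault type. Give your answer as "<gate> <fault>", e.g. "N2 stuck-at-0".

N3 stuck-at-0

Fault-free values for test 1 (A=1, B=0): N1=0, N2=0, N3=1, N4=1, giving Y=1. Observed 0.
Test 1: faults giving observed 0 are {N3 stuck-at-0, N3 inverted output, N4 stuck-at-0, N4 inverted output}.
Test 2 (A=0, B=0): fault-free N1=1, N2=0, N3=0, N4=0 → 0; observed 0. Eliminates N3 inverted output, N4 inverted output.
Test 3 (A=0, B=1): fault-free N1=0, N2=1, N3=1, N4=1 → 1; observed 1. Eliminates N4 stuck-at-0.
Only N3 stuck-at-0 is consistent with every test.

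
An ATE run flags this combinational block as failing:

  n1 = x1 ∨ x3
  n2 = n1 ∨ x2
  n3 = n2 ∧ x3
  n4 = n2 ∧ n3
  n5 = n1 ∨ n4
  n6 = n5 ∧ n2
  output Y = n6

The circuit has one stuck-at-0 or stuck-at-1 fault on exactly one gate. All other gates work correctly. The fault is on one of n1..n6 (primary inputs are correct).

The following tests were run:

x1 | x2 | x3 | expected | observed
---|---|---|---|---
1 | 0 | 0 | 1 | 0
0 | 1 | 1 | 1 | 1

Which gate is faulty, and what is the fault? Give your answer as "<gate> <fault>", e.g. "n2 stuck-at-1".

n1 stuck-at-0

Fault-free values for test 1 (x1=1, x2=0, x3=0): n1=1, n2=1, n3=0, n4=0, n5=1, n6=1, giving Y=1. Observed 0.
Test 1: faults giving observed 0 are {n1 stuck-at-0, n2 stuck-at-0, n5 stuck-at-0, n6 stuck-at-0}.
Test 2 (x1=0, x2=1, x3=1): fault-free n1=1, n2=1, n3=1, n4=1, n5=1, n6=1 → 1; observed 1. Eliminates n2 stuck-at-0, n5 stuck-at-0, n6 stuck-at-0.
Only n1 stuck-at-0 is consistent with every test.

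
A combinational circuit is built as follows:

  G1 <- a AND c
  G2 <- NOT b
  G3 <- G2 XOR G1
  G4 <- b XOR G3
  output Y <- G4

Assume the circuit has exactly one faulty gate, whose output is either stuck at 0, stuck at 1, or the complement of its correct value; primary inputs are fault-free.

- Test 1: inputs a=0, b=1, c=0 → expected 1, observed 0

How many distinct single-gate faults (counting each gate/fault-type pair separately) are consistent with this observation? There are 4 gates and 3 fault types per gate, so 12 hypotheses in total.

8

Fault-free: G1=0, G2=0, G3=0, G4=1 → 1. Observed 0.
  G1 stuck-at-0: output 1 ✗
  G1 stuck-at-1: output 0 ✓
  G1 inverted output: output 0 ✓
  G2 stuck-at-0: output 1 ✗
  G2 stuck-at-1: output 0 ✓
  G2 inverted output: output 0 ✓
  G3 stuck-at-0: output 1 ✗
  G3 stuck-at-1: output 0 ✓
  G3 inverted output: output 0 ✓
  G4 stuck-at-0: output 0 ✓
  G4 stuck-at-1: output 1 ✗
  G4 inverted output: output 0 ✓
Consistent faults: {G1 stuck-at-1, G1 inverted output, G2 stuck-at-1, G2 inverted output, G3 stuck-at-1, G3 inverted output, G4 stuck-at-0, G4 inverted output} — 8 in all.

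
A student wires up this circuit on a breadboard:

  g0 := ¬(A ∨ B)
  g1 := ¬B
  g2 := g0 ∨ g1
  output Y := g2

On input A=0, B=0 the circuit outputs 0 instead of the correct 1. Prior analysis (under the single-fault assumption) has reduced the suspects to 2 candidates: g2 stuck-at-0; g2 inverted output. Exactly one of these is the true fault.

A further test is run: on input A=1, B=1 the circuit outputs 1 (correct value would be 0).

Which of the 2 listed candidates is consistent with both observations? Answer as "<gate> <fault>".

Evaluate each candidate on input A=1, B=1:
  g2 stuck-at-0: g0=0, g1=0, g2=0 [stuck-at-0] → 0 — eliminated
  g2 inverted output: g0=0, g1=0, g2=1 [inverted output] → 1 — matches
Only g2 inverted output reproduces the observed 1.

g2 inverted output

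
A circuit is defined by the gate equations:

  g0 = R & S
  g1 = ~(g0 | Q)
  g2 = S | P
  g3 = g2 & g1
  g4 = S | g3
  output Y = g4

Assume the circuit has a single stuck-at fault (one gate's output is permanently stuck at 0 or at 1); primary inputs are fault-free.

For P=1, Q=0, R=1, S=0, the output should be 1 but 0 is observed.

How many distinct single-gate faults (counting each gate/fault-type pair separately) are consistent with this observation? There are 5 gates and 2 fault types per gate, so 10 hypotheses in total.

Fault-free: g0=0, g1=1, g2=1, g3=1, g4=1 → 1. Observed 0.
  g0 stuck-at-0: output 1 ✗
  g0 stuck-at-1: output 0 ✓
  g1 stuck-at-0: output 0 ✓
  g1 stuck-at-1: output 1 ✗
  g2 stuck-at-0: output 0 ✓
  g2 stuck-at-1: output 1 ✗
  g3 stuck-at-0: output 0 ✓
  g3 stuck-at-1: output 1 ✗
  g4 stuck-at-0: output 0 ✓
  g4 stuck-at-1: output 1 ✗
Consistent faults: {g0 stuck-at-1, g1 stuck-at-0, g2 stuck-at-0, g3 stuck-at-0, g4 stuck-at-0} — 5 in all.

5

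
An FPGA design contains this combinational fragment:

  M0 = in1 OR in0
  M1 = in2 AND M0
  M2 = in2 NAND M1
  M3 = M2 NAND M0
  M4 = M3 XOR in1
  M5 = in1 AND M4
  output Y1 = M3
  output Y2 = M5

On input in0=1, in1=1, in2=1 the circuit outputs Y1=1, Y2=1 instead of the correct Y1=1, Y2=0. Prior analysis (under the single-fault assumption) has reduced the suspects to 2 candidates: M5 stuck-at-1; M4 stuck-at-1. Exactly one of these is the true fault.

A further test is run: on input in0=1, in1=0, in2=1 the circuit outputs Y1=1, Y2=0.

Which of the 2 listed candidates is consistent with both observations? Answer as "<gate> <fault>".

M4 stuck-at-1

Evaluate each candidate on input in0=1, in1=0, in2=1:
  M5 stuck-at-1: M0=1, M1=1, M2=0, M3=1, M4=1, M5=1 [stuck-at-1] → Y1=1, Y2=1 — eliminated
  M4 stuck-at-1: M0=1, M1=1, M2=0, M3=1, M4=1 [stuck-at-1], M5=0 → Y1=1, Y2=0 — matches
Only M4 stuck-at-1 reproduces the observed Y1=1, Y2=0.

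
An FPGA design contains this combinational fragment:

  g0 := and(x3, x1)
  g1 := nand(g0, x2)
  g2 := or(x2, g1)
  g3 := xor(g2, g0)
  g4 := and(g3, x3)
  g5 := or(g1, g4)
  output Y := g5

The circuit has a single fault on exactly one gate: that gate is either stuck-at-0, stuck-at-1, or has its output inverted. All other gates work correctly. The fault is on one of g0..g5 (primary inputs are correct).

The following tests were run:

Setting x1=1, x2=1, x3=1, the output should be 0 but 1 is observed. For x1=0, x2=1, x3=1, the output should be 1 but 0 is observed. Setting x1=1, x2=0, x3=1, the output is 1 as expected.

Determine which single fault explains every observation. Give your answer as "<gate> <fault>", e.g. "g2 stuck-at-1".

g0 inverted output

Fault-free values for test 1 (x1=1, x2=1, x3=1): g0=1, g1=0, g2=1, g3=0, g4=0, g5=0, giving Y=0. Observed 1.
Test 1: faults giving observed 1 are {g0 stuck-at-0, g0 inverted output, g1 stuck-at-1, g1 inverted output, g2 stuck-at-0, g2 inverted output, g3 stuck-at-1, g3 inverted output, g4 stuck-at-1, g4 inverted output, g5 stuck-at-1, g5 inverted output}.
Test 2 (x1=0, x2=1, x3=1): fault-free g0=0, g1=1, g2=1, g3=1, g4=1, g5=1 → 1; observed 0. Eliminates g0 stuck-at-0, g1 stuck-at-1, g1 inverted output, g2 stuck-at-0, g2 inverted output, g3 stuck-at-1, g3 inverted output, g4 stuck-at-1, g4 inverted output, g5 stuck-at-1.
Test 3 (x1=1, x2=0, x3=1): fault-free g0=1, g1=1, g2=1, g3=0, g4=0, g5=1 → 1; observed 1. Eliminates g5 inverted output.
Only g0 inverted output is consistent with every test.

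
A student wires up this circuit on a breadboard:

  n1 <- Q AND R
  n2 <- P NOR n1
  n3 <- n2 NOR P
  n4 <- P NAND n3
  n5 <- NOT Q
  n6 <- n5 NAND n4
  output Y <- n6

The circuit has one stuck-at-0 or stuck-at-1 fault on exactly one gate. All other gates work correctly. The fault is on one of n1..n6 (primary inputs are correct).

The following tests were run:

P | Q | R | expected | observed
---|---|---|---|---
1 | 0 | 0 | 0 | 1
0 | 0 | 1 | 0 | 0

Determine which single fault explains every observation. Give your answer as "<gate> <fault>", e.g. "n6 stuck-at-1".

n3 stuck-at-1

Fault-free values for test 1 (P=1, Q=0, R=0): n1=0, n2=0, n3=0, n4=1, n5=1, n6=0, giving Y=0. Observed 1.
Test 1: faults giving observed 1 are {n3 stuck-at-1, n4 stuck-at-0, n5 stuck-at-0, n6 stuck-at-1}.
Test 2 (P=0, Q=0, R=1): fault-free n1=0, n2=1, n3=0, n4=1, n5=1, n6=0 → 0; observed 0. Eliminates n4 stuck-at-0, n5 stuck-at-0, n6 stuck-at-1.
Only n3 stuck-at-1 is consistent with every test.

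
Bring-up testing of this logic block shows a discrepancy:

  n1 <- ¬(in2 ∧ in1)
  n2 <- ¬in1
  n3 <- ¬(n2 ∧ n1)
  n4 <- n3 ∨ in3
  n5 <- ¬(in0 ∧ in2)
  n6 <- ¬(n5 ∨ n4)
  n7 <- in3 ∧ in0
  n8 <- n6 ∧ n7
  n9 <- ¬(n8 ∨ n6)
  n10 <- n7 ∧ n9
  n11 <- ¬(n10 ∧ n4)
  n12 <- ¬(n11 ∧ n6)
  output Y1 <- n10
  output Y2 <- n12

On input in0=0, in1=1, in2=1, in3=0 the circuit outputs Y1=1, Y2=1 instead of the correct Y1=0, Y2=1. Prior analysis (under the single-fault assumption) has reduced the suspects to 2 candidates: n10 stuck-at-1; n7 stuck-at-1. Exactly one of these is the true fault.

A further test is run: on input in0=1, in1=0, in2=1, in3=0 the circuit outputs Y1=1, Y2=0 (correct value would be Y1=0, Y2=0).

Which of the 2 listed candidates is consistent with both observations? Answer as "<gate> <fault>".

n10 stuck-at-1

Evaluate each candidate on input in0=1, in1=0, in2=1, in3=0:
  n10 stuck-at-1: n1=1, n2=1, n3=0, n4=0, n5=0, n6=1, n7=0, n8=0, n9=0, n10=1 [stuck-at-1], n11=1, n12=0 → Y1=1, Y2=0 — matches
  n7 stuck-at-1: n1=1, n2=1, n3=0, n4=0, n5=0, n6=1, n7=1 [stuck-at-1], n8=1, n9=0, n10=0, n11=1, n12=0 → Y1=0, Y2=0 — eliminated
Only n10 stuck-at-1 reproduces the observed Y1=1, Y2=0.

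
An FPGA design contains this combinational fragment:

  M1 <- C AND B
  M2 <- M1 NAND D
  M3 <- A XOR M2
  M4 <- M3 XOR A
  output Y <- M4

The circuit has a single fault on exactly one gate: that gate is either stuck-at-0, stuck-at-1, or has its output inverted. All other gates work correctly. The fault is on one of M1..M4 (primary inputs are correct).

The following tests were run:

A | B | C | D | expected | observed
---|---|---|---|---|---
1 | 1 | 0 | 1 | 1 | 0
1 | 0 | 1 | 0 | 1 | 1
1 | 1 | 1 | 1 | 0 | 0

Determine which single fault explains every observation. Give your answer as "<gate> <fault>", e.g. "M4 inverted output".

Fault-free values for test 1 (A=1, B=1, C=0, D=1): M1=0, M2=1, M3=0, M4=1, giving Y=1. Observed 0.
Test 1: faults giving observed 0 are {M1 stuck-at-1, M1 inverted output, M2 stuck-at-0, M2 inverted output, M3 stuck-at-1, M3 inverted output, M4 stuck-at-0, M4 inverted output}.
Test 2 (A=1, B=0, C=1, D=0): fault-free M1=0, M2=1, M3=0, M4=1 → 1; observed 1. Eliminates M2 stuck-at-0, M2 inverted output, M3 stuck-at-1, M3 inverted output, M4 stuck-at-0, M4 inverted output.
Test 3 (A=1, B=1, C=1, D=1): fault-free M1=1, M2=0, M3=1, M4=0 → 0; observed 0. Eliminates M1 inverted output.
Only M1 stuck-at-1 is consistent with every test.

M1 stuck-at-1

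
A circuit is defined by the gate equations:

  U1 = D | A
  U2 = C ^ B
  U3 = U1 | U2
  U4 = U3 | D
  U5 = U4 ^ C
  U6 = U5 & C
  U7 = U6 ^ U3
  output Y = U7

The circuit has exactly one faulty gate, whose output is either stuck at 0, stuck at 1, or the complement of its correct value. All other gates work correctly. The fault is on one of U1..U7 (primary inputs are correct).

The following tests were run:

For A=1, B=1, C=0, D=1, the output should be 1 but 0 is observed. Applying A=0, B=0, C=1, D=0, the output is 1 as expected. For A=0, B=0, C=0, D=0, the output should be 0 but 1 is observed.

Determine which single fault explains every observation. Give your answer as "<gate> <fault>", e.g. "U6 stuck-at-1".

U3 inverted output

Fault-free values for test 1 (A=1, B=1, C=0, D=1): U1=1, U2=1, U3=1, U4=1, U5=1, U6=0, U7=1, giving Y=1. Observed 0.
Test 1: faults giving observed 0 are {U3 stuck-at-0, U3 inverted output, U6 stuck-at-1, U6 inverted output, U7 stuck-at-0, U7 inverted output}.
Test 2 (A=0, B=0, C=1, D=0): fault-free U1=0, U2=1, U3=1, U4=1, U5=0, U6=0, U7=1 → 1; observed 1. Eliminates U6 stuck-at-1, U6 inverted output, U7 stuck-at-0, U7 inverted output.
Test 3 (A=0, B=0, C=0, D=0): fault-free U1=0, U2=0, U3=0, U4=0, U5=0, U6=0, U7=0 → 0; observed 1. Eliminates U3 stuck-at-0.
Only U3 inverted output is consistent with every test.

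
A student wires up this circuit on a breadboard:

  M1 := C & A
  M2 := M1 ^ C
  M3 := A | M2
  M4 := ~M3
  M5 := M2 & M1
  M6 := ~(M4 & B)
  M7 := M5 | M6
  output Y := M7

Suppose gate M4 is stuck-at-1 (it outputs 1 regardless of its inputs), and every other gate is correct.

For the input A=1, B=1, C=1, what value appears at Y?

0

Propagate with M4 forced: M1=1, M2=0, M3=1, M4=1 [stuck-at-1], M5=0, M6=0, M7=0.
So Y = 0. (Without the fault it would be 1.)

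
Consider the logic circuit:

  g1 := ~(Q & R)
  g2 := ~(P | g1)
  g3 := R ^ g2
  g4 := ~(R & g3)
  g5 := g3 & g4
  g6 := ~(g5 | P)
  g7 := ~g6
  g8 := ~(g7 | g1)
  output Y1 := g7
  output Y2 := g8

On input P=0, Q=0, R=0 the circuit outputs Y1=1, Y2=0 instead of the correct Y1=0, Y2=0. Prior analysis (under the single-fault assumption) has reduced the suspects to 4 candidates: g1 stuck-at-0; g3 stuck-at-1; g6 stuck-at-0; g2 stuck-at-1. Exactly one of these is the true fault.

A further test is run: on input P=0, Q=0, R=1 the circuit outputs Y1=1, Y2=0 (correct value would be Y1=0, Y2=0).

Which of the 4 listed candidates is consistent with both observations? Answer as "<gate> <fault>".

g6 stuck-at-0

Evaluate each candidate on input P=0, Q=0, R=1:
  g1 stuck-at-0: g1=0 [stuck-at-0], g2=1, g3=0, g4=1, g5=0, g6=1, g7=0, g8=1 → Y1=0, Y2=1 — eliminated
  g3 stuck-at-1: g1=1, g2=0, g3=1 [stuck-at-1], g4=0, g5=0, g6=1, g7=0, g8=0 → Y1=0, Y2=0 — eliminated
  g6 stuck-at-0: g1=1, g2=0, g3=1, g4=0, g5=0, g6=0 [stuck-at-0], g7=1, g8=0 → Y1=1, Y2=0 — matches
  g2 stuck-at-1: g1=1, g2=1 [stuck-at-1], g3=0, g4=1, g5=0, g6=1, g7=0, g8=0 → Y1=0, Y2=0 — eliminated
Only g6 stuck-at-0 reproduces the observed Y1=1, Y2=0.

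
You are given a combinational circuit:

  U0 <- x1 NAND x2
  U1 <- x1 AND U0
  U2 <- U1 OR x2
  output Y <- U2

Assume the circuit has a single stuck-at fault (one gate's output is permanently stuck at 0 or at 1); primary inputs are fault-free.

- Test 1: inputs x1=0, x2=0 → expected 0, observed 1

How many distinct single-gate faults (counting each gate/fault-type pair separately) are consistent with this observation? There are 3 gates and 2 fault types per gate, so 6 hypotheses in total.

2

Fault-free: U0=1, U1=0, U2=0 → 0. Observed 1.
  U0 stuck-at-0: output 0 ✗
  U0 stuck-at-1: output 0 ✗
  U1 stuck-at-0: output 0 ✗
  U1 stuck-at-1: output 1 ✓
  U2 stuck-at-0: output 0 ✗
  U2 stuck-at-1: output 1 ✓
Consistent faults: {U1 stuck-at-1, U2 stuck-at-1} — 2 in all.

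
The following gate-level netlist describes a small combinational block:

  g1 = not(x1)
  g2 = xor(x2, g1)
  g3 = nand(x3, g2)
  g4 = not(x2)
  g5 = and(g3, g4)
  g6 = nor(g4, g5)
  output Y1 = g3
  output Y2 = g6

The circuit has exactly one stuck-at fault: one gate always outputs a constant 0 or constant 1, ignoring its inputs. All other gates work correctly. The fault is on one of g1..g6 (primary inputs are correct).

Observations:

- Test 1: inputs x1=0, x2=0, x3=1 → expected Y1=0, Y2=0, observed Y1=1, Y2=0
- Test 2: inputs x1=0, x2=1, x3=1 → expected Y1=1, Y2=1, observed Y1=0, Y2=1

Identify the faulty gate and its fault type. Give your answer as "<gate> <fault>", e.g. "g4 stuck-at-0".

Fault-free values for test 1 (x1=0, x2=0, x3=1): g1=1, g2=1, g3=0, g4=1, g5=0, g6=0, giving Y1=0, Y2=0. Observed Y1=1, Y2=0.
Test 1: faults giving observed Y1=1, Y2=0 are {g1 stuck-at-0, g2 stuck-at-0, g3 stuck-at-1}.
Test 2 (x1=0, x2=1, x3=1): fault-free g1=1, g2=0, g3=1, g4=0, g5=0, g6=1 → Y1=1, Y2=1; observed Y1=0, Y2=1. Eliminates g2 stuck-at-0, g3 stuck-at-1.
Only g1 stuck-at-0 is consistent with every test.

g1 stuck-at-0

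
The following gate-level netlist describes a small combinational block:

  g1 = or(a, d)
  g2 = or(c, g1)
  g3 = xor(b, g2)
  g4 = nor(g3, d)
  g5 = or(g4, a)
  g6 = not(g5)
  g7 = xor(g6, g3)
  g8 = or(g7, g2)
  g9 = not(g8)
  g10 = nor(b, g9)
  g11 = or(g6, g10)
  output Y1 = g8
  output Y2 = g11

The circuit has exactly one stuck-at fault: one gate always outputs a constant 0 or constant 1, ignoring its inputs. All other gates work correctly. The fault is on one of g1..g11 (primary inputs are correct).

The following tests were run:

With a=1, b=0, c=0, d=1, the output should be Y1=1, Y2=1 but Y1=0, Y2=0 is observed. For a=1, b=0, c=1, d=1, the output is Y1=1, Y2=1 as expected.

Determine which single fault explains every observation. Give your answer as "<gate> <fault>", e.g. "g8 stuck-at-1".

g1 stuck-at-0

Fault-free values for test 1 (a=1, b=0, c=0, d=1): g1=1, g2=1, g3=1, g4=0, g5=1, g6=0, g7=1, g8=1, g9=0, g10=1, g11=1, giving Y1=1, Y2=1. Observed Y1=0, Y2=0.
Test 1: faults giving observed Y1=0, Y2=0 are {g1 stuck-at-0, g2 stuck-at-0, g8 stuck-at-0}.
Test 2 (a=1, b=0, c=1, d=1): fault-free g1=1, g2=1, g3=1, g4=0, g5=1, g6=0, g7=1, g8=1, g9=0, g10=1, g11=1 → Y1=1, Y2=1; observed Y1=1, Y2=1. Eliminates g2 stuck-at-0, g8 stuck-at-0.
Only g1 stuck-at-0 is consistent with every test.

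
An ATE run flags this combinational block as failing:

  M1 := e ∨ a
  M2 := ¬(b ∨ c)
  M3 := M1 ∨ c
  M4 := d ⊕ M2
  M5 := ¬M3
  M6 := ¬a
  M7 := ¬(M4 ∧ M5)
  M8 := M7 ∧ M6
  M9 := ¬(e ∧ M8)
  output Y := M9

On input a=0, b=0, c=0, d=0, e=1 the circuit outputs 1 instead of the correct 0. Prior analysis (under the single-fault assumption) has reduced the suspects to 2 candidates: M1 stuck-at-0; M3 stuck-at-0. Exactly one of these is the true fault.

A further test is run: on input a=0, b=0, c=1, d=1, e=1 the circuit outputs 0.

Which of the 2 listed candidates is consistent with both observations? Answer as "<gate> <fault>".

Evaluate each candidate on input a=0, b=0, c=1, d=1, e=1:
  M1 stuck-at-0: M1=0 [stuck-at-0], M2=0, M3=1, M4=1, M5=0, M6=1, M7=1, M8=1, M9=0 → 0 — matches
  M3 stuck-at-0: M1=1, M2=0, M3=0 [stuck-at-0], M4=1, M5=1, M6=1, M7=0, M8=0, M9=1 → 1 — eliminated
Only M1 stuck-at-0 reproduces the observed 0.

M1 stuck-at-0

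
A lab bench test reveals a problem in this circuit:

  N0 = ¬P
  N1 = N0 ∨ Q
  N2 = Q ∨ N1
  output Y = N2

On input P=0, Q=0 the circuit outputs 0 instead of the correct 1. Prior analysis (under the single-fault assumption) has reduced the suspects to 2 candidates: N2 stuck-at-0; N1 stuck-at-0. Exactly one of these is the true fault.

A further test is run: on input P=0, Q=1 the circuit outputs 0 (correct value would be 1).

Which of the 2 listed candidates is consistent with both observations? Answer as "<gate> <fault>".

Evaluate each candidate on input P=0, Q=1:
  N2 stuck-at-0: N0=1, N1=1, N2=0 [stuck-at-0] → 0 — matches
  N1 stuck-at-0: N0=1, N1=0 [stuck-at-0], N2=1 → 1 — eliminated
Only N2 stuck-at-0 reproduces the observed 0.

N2 stuck-at-0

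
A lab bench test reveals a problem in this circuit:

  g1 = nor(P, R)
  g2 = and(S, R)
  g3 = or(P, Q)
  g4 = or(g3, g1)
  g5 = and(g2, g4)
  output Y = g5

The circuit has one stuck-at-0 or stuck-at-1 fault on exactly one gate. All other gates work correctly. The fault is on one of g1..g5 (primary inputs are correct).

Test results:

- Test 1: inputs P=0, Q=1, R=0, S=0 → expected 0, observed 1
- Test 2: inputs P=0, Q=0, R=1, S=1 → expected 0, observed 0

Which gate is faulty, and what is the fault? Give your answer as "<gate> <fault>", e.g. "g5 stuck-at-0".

Fault-free values for test 1 (P=0, Q=1, R=0, S=0): g1=1, g2=0, g3=1, g4=1, g5=0, giving Y=0. Observed 1.
Test 1: faults giving observed 1 are {g2 stuck-at-1, g5 stuck-at-1}.
Test 2 (P=0, Q=0, R=1, S=1): fault-free g1=0, g2=1, g3=0, g4=0, g5=0 → 0; observed 0. Eliminates g5 stuck-at-1.
Only g2 stuck-at-1 is consistent with every test.

g2 stuck-at-1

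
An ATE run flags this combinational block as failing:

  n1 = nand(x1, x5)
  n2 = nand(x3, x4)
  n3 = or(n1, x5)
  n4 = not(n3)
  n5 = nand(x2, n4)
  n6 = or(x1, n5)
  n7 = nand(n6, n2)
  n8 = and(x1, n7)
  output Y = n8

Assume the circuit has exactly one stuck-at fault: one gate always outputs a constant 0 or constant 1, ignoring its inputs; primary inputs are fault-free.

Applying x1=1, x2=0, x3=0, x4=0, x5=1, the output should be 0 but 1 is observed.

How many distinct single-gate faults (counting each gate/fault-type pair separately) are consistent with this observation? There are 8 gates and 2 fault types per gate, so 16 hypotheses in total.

Fault-free: n1=0, n2=1, n3=1, n4=0, n5=1, n6=1, n7=0, n8=0 → 0. Observed 1.
  n1: none of the 2 fault types match ✗
  n2: stuck-at-0 ✓; others ✗
  n3: none of the 2 fault types match ✗
  n4: none of the 2 fault types match ✗
  n5: none of the 2 fault types match ✗
  n6: stuck-at-0 ✓; others ✗
  n7: stuck-at-1 ✓; others ✗
  n8: stuck-at-1 ✓; others ✗
Consistent faults: {n2 stuck-at-0, n6 stuck-at-0, n7 stuck-at-1, n8 stuck-at-1} — 4 in all.

4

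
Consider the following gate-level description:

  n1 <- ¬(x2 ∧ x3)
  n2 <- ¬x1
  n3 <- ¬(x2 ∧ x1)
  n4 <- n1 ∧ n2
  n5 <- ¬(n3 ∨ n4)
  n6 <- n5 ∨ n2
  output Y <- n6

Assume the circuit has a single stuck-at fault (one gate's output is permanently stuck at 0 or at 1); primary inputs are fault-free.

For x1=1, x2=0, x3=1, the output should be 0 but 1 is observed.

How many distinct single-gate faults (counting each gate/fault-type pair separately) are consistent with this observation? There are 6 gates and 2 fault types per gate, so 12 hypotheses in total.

4

Fault-free: n1=1, n2=0, n3=1, n4=0, n5=0, n6=0 → 0. Observed 1.
  n1 stuck-at-0: output 0 ✗
  n1 stuck-at-1: output 0 ✗
  n2 stuck-at-0: output 0 ✗
  n2 stuck-at-1: output 1 ✓
  n3 stuck-at-0: output 1 ✓
  n3 stuck-at-1: output 0 ✗
  n4 stuck-at-0: output 0 ✗
  n4 stuck-at-1: output 0 ✗
  n5 stuck-at-0: output 0 ✗
  n5 stuck-at-1: output 1 ✓
  n6 stuck-at-0: output 0 ✗
  n6 stuck-at-1: output 1 ✓
Consistent faults: {n2 stuck-at-1, n3 stuck-at-0, n5 stuck-at-1, n6 stuck-at-1} — 4 in all.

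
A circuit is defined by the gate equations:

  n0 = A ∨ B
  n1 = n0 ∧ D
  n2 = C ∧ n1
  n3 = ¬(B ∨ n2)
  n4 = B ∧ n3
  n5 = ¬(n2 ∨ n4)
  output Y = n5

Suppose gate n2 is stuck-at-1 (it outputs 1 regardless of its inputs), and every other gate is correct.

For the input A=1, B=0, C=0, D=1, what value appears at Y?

Propagate with n2 forced: n0=1, n1=1, n2=1 [stuck-at-1], n3=0, n4=0, n5=0.
So Y = 0. (Without the fault it would be 1.)

0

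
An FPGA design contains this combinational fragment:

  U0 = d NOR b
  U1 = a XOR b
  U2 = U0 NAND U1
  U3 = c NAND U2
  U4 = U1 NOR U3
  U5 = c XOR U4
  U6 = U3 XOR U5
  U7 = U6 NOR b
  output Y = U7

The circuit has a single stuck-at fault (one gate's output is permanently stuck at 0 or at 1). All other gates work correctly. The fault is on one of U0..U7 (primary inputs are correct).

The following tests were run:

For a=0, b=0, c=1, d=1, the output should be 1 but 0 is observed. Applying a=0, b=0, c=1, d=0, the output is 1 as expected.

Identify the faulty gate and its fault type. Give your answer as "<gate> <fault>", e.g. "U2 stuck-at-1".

U1 stuck-at-1

Fault-free values for test 1 (a=0, b=0, c=1, d=1): U0=0, U1=0, U2=1, U3=0, U4=1, U5=0, U6=0, U7=1, giving Y=1. Observed 0.
Test 1: faults giving observed 0 are {U1 stuck-at-1, U4 stuck-at-0, U5 stuck-at-1, U6 stuck-at-1, U7 stuck-at-0}.
Test 2 (a=0, b=0, c=1, d=0): fault-free U0=1, U1=0, U2=1, U3=0, U4=1, U5=0, U6=0, U7=1 → 1; observed 1. Eliminates U4 stuck-at-0, U5 stuck-at-1, U6 stuck-at-1, U7 stuck-at-0.
Only U1 stuck-at-1 is consistent with every test.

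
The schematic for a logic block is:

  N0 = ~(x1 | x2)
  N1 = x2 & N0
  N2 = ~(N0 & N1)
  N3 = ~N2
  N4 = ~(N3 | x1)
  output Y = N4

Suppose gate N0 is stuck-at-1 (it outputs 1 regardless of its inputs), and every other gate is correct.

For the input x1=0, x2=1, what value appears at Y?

Propagate with N0 forced: N0=1 [stuck-at-1], N1=1, N2=0, N3=1, N4=0.
So Y = 0. (Without the fault it would be 1.)

0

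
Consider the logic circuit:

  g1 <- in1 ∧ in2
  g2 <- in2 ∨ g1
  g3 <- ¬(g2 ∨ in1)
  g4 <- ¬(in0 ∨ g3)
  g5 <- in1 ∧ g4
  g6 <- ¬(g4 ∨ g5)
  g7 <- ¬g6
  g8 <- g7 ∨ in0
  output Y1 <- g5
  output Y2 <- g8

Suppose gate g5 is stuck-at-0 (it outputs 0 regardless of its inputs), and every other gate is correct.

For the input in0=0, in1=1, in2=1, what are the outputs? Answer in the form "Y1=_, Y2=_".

Y1=0, Y2=1

Propagate with g5 forced: g1=1, g2=1, g3=0, g4=1, g5=0 [stuck-at-0], g6=0, g7=1, g8=1.
So the outputs are Y1=0, Y2=1. (Without the fault they would be Y1=1, Y2=1.)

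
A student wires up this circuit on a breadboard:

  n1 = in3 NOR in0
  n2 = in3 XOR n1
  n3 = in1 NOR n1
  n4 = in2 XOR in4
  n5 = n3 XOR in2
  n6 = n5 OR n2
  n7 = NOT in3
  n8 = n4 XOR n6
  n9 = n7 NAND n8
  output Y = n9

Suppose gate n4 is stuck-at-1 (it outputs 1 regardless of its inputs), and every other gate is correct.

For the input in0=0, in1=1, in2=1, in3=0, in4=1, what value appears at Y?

1

Propagate with n4 forced: n1=1, n2=1, n3=0, n4=1 [stuck-at-1], n5=1, n6=1, n7=1, n8=0, n9=1.
So Y = 1. (Without the fault it would be 0.)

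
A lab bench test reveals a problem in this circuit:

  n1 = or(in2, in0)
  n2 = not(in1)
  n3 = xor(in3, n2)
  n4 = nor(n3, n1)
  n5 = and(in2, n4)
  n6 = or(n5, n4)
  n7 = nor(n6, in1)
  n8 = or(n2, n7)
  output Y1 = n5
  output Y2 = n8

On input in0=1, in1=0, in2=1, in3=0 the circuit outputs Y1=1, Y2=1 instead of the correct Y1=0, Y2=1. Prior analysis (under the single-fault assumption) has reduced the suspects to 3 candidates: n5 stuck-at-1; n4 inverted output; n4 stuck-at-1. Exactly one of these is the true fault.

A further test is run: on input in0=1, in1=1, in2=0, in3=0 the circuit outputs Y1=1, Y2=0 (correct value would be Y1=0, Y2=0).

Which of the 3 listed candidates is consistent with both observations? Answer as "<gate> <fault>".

Evaluate each candidate on input in0=1, in1=1, in2=0, in3=0:
  n5 stuck-at-1: n1=1, n2=0, n3=0, n4=0, n5=1 [stuck-at-1], n6=1, n7=0, n8=0 → Y1=1, Y2=0 — matches
  n4 inverted output: n1=1, n2=0, n3=0, n4=1 [inverted output], n5=0, n6=1, n7=0, n8=0 → Y1=0, Y2=0 — eliminated
  n4 stuck-at-1: n1=1, n2=0, n3=0, n4=1 [stuck-at-1], n5=0, n6=1, n7=0, n8=0 → Y1=0, Y2=0 — eliminated
Only n5 stuck-at-1 reproduces the observed Y1=1, Y2=0.

n5 stuck-at-1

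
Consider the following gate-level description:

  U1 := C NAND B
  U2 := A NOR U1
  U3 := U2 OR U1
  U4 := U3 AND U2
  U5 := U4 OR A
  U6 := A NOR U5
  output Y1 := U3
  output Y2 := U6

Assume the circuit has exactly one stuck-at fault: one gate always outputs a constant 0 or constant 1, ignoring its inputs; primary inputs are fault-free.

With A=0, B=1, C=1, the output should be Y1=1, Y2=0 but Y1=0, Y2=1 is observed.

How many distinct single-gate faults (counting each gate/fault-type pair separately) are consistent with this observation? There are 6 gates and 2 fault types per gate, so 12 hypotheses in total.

Fault-free: U1=0, U2=1, U3=1, U4=1, U5=1, U6=0 → Y1=1, Y2=0. Observed Y1=0, Y2=1.
  U1 stuck-at-0: output Y1=1, Y2=0 ✗
  U1 stuck-at-1: output Y1=1, Y2=1 ✗
  U2 stuck-at-0: output Y1=0, Y2=1 ✓
  U2 stuck-at-1: output Y1=1, Y2=0 ✗
  U3 stuck-at-0: output Y1=0, Y2=1 ✓
  U3 stuck-at-1: output Y1=1, Y2=0 ✗
  U4 stuck-at-0: output Y1=1, Y2=1 ✗
  U4 stuck-at-1: output Y1=1, Y2=0 ✗
  U5 stuck-at-0: output Y1=1, Y2=1 ✗
  U5 stuck-at-1: output Y1=1, Y2=0 ✗
  U6 stuck-at-0: output Y1=1, Y2=0 ✗
  U6 stuck-at-1: output Y1=1, Y2=1 ✗
Consistent faults: {U2 stuck-at-0, U3 stuck-at-0} — 2 in all.

2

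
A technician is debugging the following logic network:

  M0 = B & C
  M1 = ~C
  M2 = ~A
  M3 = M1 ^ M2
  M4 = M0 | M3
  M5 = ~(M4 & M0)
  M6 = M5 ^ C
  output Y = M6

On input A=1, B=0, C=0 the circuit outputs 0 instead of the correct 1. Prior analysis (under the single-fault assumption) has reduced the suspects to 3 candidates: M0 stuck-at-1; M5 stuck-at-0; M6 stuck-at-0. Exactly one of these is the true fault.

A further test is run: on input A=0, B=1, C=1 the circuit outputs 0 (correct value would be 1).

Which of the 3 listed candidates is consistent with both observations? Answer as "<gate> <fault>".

M6 stuck-at-0

Evaluate each candidate on input A=0, B=1, C=1:
  M0 stuck-at-1: M0=1 [stuck-at-1], M1=0, M2=1, M3=1, M4=1, M5=0, M6=1 → 1 — eliminated
  M5 stuck-at-0: M0=1, M1=0, M2=1, M3=1, M4=1, M5=0 [stuck-at-0], M6=1 → 1 — eliminated
  M6 stuck-at-0: M0=1, M1=0, M2=1, M3=1, M4=1, M5=0, M6=0 [stuck-at-0] → 0 — matches
Only M6 stuck-at-0 reproduces the observed 0.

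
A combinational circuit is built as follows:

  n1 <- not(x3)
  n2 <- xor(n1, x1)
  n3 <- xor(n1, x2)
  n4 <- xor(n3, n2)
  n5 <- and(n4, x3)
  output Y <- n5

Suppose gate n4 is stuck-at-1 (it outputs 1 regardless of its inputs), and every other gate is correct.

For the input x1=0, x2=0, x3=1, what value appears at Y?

Propagate with n4 forced: n1=0, n2=0, n3=0, n4=1 [stuck-at-1], n5=1.
So Y = 1. (Without the fault it would be 0.)

1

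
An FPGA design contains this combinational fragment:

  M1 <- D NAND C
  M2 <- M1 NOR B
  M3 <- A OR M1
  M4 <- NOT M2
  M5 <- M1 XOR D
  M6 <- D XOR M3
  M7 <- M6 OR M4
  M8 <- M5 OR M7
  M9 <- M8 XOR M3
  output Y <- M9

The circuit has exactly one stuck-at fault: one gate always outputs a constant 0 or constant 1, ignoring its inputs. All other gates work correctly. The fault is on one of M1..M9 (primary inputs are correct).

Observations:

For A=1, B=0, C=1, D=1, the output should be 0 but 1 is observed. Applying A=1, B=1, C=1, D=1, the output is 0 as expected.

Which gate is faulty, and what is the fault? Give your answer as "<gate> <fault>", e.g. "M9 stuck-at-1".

M5 stuck-at-0

Fault-free values for test 1 (A=1, B=0, C=1, D=1): M1=0, M2=1, M3=1, M4=0, M5=1, M6=0, M7=0, M8=1, M9=0, giving Y=0. Observed 1.
Test 1: faults giving observed 1 are {M3 stuck-at-0, M5 stuck-at-0, M8 stuck-at-0, M9 stuck-at-1}.
Test 2 (A=1, B=1, C=1, D=1): fault-free M1=0, M2=0, M3=1, M4=1, M5=1, M6=0, M7=1, M8=1, M9=0 → 0; observed 0. Eliminates M3 stuck-at-0, M8 stuck-at-0, M9 stuck-at-1.
Only M5 stuck-at-0 is consistent with every test.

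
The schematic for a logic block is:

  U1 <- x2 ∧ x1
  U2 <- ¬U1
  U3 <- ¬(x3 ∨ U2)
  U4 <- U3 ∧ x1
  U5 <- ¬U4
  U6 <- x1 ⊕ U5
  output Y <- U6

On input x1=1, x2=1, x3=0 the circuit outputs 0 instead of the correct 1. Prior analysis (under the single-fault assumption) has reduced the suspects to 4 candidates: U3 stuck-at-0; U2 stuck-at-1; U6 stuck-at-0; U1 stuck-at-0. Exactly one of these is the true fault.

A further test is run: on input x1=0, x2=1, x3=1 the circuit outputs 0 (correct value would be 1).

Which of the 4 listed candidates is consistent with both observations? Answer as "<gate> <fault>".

Evaluate each candidate on input x1=0, x2=1, x3=1:
  U3 stuck-at-0: U1=0, U2=1, U3=0 [stuck-at-0], U4=0, U5=1, U6=1 → 1 — eliminated
  U2 stuck-at-1: U1=0, U2=1 [stuck-at-1], U3=0, U4=0, U5=1, U6=1 → 1 — eliminated
  U6 stuck-at-0: U1=0, U2=1, U3=0, U4=0, U5=1, U6=0 [stuck-at-0] → 0 — matches
  U1 stuck-at-0: U1=0 [stuck-at-0], U2=1, U3=0, U4=0, U5=1, U6=1 → 1 — eliminated
Only U6 stuck-at-0 reproduces the observed 0.

U6 stuck-at-0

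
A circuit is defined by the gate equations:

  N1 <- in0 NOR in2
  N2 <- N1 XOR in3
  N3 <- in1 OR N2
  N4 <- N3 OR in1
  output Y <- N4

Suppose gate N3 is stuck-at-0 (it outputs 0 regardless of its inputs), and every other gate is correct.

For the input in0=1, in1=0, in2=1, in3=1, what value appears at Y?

0

Propagate with N3 forced: N1=0, N2=1, N3=0 [stuck-at-0], N4=0.
So Y = 0. (Without the fault it would be 1.)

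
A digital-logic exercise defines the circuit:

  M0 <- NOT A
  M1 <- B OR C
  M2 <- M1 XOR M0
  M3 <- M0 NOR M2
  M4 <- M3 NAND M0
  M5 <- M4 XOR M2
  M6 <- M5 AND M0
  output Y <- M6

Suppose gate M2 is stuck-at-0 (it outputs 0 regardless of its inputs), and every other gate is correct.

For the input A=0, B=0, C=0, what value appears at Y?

1

Propagate with M2 forced: M0=1, M1=0, M2=0 [stuck-at-0], M3=0, M4=1, M5=1, M6=1.
So Y = 1. (Without the fault it would be 0.)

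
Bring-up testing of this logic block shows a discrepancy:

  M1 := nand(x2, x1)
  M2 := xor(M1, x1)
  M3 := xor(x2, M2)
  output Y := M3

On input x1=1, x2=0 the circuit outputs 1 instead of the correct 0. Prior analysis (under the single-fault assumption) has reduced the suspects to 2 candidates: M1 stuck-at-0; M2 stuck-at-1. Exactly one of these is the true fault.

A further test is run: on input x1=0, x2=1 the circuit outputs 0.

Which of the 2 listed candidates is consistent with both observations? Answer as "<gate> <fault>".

M2 stuck-at-1

Evaluate each candidate on input x1=0, x2=1:
  M1 stuck-at-0: M1=0 [stuck-at-0], M2=0, M3=1 → 1 — eliminated
  M2 stuck-at-1: M1=1, M2=1 [stuck-at-1], M3=0 → 0 — matches
Only M2 stuck-at-1 reproduces the observed 0.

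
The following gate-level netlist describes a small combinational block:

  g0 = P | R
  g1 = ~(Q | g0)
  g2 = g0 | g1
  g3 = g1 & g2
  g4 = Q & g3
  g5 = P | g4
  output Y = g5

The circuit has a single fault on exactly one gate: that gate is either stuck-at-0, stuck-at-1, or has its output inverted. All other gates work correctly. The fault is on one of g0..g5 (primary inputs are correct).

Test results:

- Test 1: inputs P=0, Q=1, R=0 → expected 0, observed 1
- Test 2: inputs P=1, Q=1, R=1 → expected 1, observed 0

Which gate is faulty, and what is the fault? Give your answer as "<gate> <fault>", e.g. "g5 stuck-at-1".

g5 inverted output

Fault-free values for test 1 (P=0, Q=1, R=0): g0=0, g1=0, g2=0, g3=0, g4=0, g5=0, giving Y=0. Observed 1.
Test 1: faults giving observed 1 are {g1 stuck-at-1, g1 inverted output, g3 stuck-at-1, g3 inverted output, g4 stuck-at-1, g4 inverted output, g5 stuck-at-1, g5 inverted output}.
Test 2 (P=1, Q=1, R=1): fault-free g0=1, g1=0, g2=1, g3=0, g4=0, g5=1 → 1; observed 0. Eliminates g1 stuck-at-1, g1 inverted output, g3 stuck-at-1, g3 inverted output, g4 stuck-at-1, g4 inverted output, g5 stuck-at-1.
Only g5 inverted output is consistent with every test.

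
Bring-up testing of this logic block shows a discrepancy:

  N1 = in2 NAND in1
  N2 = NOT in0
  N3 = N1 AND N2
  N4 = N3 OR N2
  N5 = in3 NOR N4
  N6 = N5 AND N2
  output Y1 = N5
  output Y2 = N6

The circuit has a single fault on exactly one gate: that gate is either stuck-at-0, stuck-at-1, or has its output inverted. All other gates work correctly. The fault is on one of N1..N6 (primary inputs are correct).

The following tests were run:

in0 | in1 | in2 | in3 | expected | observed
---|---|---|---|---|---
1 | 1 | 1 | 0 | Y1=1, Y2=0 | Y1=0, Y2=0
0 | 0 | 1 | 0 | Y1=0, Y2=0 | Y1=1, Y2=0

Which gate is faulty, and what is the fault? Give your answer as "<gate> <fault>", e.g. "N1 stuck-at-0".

Fault-free values for test 1 (in0=1, in1=1, in2=1, in3=0): N1=0, N2=0, N3=0, N4=0, N5=1, N6=0, giving Y1=1, Y2=0. Observed Y1=0, Y2=0.
Test 1: faults giving observed Y1=0, Y2=0 are {N2 stuck-at-1, N2 inverted output, N3 stuck-at-1, N3 inverted output, N4 stuck-at-1, N4 inverted output, N5 stuck-at-0, N5 inverted output}.
Test 2 (in0=0, in1=0, in2=1, in3=0): fault-free N1=1, N2=1, N3=1, N4=1, N5=0, N6=0 → Y1=0, Y2=0; observed Y1=1, Y2=0. Eliminates N2 stuck-at-1, N3 stuck-at-1, N3 inverted output, N4 stuck-at-1, N4 inverted output, N5 stuck-at-0, N5 inverted output.
Only N2 inverted output is consistent with every test.

N2 inverted output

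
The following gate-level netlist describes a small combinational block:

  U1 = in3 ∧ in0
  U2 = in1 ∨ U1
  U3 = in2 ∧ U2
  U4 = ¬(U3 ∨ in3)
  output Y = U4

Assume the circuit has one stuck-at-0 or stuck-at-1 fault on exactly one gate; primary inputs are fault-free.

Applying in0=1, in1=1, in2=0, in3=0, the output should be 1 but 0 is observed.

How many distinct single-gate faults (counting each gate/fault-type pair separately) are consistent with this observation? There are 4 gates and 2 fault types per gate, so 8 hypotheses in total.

Fault-free: U1=0, U2=1, U3=0, U4=1 → 1. Observed 0.
  U1 stuck-at-0: output 1 ✗
  U1 stuck-at-1: output 1 ✗
  U2 stuck-at-0: output 1 ✗
  U2 stuck-at-1: output 1 ✗
  U3 stuck-at-0: output 1 ✗
  U3 stuck-at-1: output 0 ✓
  U4 stuck-at-0: output 0 ✓
  U4 stuck-at-1: output 1 ✗
Consistent faults: {U3 stuck-at-1, U4 stuck-at-0} — 2 in all.

2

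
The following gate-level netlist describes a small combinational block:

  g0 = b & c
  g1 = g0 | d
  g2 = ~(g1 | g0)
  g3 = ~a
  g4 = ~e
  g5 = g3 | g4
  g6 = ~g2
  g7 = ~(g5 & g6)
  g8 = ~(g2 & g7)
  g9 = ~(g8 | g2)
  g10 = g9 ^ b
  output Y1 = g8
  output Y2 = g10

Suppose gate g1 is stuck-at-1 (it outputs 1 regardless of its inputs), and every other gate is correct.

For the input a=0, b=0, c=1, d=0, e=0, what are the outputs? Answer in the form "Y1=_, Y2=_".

Propagate with g1 forced: g0=0, g1=1 [stuck-at-1], g2=0, g3=1, g4=1, g5=1, g6=1, g7=0, g8=1, g9=0, g10=0.
So the outputs are Y1=1, Y2=0. (Without the fault they would be Y1=0, Y2=0.)

Y1=1, Y2=0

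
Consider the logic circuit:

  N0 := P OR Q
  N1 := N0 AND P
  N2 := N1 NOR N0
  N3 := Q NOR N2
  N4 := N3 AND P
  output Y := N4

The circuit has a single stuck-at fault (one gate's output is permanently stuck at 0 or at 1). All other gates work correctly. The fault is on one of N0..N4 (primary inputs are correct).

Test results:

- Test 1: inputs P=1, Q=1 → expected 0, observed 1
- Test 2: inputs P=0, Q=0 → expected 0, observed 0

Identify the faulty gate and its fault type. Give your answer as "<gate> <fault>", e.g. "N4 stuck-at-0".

Fault-free values for test 1 (P=1, Q=1): N0=1, N1=1, N2=0, N3=0, N4=0, giving Y=0. Observed 1.
Test 1: faults giving observed 1 are {N3 stuck-at-1, N4 stuck-at-1}.
Test 2 (P=0, Q=0): fault-free N0=0, N1=0, N2=1, N3=0, N4=0 → 0; observed 0. Eliminates N4 stuck-at-1.
Only N3 stuck-at-1 is consistent with every test.

N3 stuck-at-1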